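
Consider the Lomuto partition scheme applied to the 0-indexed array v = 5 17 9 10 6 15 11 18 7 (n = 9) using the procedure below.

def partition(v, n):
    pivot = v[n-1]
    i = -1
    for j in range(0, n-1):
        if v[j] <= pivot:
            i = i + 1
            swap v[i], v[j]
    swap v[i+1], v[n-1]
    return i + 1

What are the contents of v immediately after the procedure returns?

pivot = v[8] = 7; i = -1
j=0: v[0]=5 ≤ 7 → i=0, swap v[0],v[0] (no change) → 5 17 9 10 6 15 11 18 7
j=1: v[1]=17 > 7 → no swap
j=2: v[2]=9 > 7 → no swap
j=3: v[3]=10 > 7 → no swap
j=4: v[4]=6 ≤ 7 → i=1, swap v[1],v[4] → 5 6 9 10 17 15 11 18 7
j=5: v[5]=15 > 7 → no swap
j=6: v[6]=11 > 7 → no swap
j=7: v[7]=18 > 7 → no swap
final swap v[2],v[8] → 5 6 7 10 17 15 11 18 9; return 2

5 6 7 10 17 15 11 18 9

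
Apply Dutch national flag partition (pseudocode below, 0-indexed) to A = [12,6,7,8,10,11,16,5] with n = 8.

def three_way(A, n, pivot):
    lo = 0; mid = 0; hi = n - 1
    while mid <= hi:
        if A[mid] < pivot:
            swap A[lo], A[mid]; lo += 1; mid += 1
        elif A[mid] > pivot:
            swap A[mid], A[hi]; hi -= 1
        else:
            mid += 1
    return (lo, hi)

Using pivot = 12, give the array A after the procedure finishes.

[6,7,8,10,11,5,12,16]

pivot = 12; lo=0, mid=0, hi=7
A[mid]=12=12: mid=1
A[mid]=6<12: swap A[0],A[1]; lo=1,mid=2 → [6,12,7,8,10,11,16,5]
A[mid]=7<12: swap A[1],A[2]; lo=2,mid=3 → [6,7,12,8,10,11,16,5]
A[mid]=8<12: swap A[2],A[3]; lo=3,mid=4 → [6,7,8,12,10,11,16,5]
A[mid]=10<12: swap A[3],A[4]; lo=4,mid=5 → [6,7,8,10,12,11,16,5]
A[mid]=11<12: swap A[4],A[5]; lo=5,mid=6 → [6,7,8,10,11,12,16,5]
A[mid]=16>12: swap A[6],A[7]; hi=6 → [6,7,8,10,11,12,5,16]
A[mid]=5<12: swap A[5],A[6]; lo=6,mid=7 → [6,7,8,10,11,5,12,16]
end: lo=6, hi=6; A = [6,7,8,10,11,5,12,16]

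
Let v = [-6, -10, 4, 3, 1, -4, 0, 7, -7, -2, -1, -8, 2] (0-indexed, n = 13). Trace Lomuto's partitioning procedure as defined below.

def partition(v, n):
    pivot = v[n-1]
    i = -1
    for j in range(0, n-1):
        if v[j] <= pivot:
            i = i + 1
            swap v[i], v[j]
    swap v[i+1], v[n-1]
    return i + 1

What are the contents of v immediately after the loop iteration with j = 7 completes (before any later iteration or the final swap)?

[-6, -10, 1, -4, 0, 3, 4, 7, -7, -2, -1, -8, 2]

pivot = v[12] = 2; i = -1
j=0: v[0]=-6 ≤ 2 → i=0, swap v[0],v[0] (no change) → [-6, -10, 4, 3, 1, -4, 0, 7, -7, -2, -1, -8, 2]
j=1: v[1]=-10 ≤ 2 → i=1, swap v[1],v[1] (no change) → [-6, -10, 4, 3, 1, -4, 0, 7, -7, -2, -1, -8, 2]
j=2: v[2]=4 > 2 → no swap
j=3: v[3]=3 > 2 → no swap
j=4: v[4]=1 ≤ 2 → i=2, swap v[2],v[4] → [-6, -10, 1, 3, 4, -4, 0, 7, -7, -2, -1, -8, 2]
j=5: v[5]=-4 ≤ 2 → i=3, swap v[3],v[5] → [-6, -10, 1, -4, 4, 3, 0, 7, -7, -2, -1, -8, 2]
j=6: v[6]=0 ≤ 2 → i=4, swap v[4],v[6] → [-6, -10, 1, -4, 0, 3, 4, 7, -7, -2, -1, -8, 2]
j=7: v[7]=7 > 2 → no swap
(after j=7) v = [-6, -10, 1, -4, 0, 3, 4, 7, -7, -2, -1, -8, 2]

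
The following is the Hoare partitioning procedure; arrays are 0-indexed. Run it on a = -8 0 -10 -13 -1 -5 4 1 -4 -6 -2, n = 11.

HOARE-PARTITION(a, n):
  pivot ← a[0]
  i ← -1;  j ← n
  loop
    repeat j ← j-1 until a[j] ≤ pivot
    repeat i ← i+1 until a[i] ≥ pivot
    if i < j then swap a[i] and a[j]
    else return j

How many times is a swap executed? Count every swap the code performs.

2

pivot=-8
j stops at 3 (-13), i stops at 0 (-8); swap ⇒ -13 0 -10 -8 -1 -5 4 1 -4 -6 -2
j stops at 2 (-10), i stops at 1 (0); swap ⇒ -13 -10 0 -8 -1 -5 4 1 -4 -6 -2
j stops at 1, i stops at 2; i≥j ⇒ return 1. a=-13 -10 0 -8 -1 -5 4 1 -4 -6 -2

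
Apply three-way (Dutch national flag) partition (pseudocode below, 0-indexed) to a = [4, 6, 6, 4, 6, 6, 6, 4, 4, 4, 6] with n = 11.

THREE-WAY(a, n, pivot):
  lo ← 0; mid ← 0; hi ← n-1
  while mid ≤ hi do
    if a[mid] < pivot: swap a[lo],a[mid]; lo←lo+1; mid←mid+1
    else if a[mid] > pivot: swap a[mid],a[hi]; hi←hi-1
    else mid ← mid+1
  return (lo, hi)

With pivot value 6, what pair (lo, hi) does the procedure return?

(5, 10)

pivot = 6; lo=0, mid=0, hi=10
a[mid]=4<6: swap a[0],a[0]; lo=1,mid=1 → [4, 6, 6, 4, 6, 6, 6, 4, 4, 4, 6]
a[mid]=6=6: mid=2
a[mid]=6=6: mid=3
a[mid]=4<6: swap a[1],a[3]; lo=2,mid=4 → [4, 4, 6, 6, 6, 6, 6, 4, 4, 4, 6]
a[mid]=6=6: mid=5
a[mid]=6=6: mid=6
a[mid]=6=6: mid=7
a[mid]=4<6: swap a[2],a[7]; lo=3,mid=8 → [4, 4, 4, 6, 6, 6, 6, 6, 4, 4, 6]
a[mid]=4<6: swap a[3],a[8]; lo=4,mid=9 → [4, 4, 4, 4, 6, 6, 6, 6, 6, 4, 6]
a[mid]=4<6: swap a[4],a[9]; lo=5,mid=10 → [4, 4, 4, 4, 4, 6, 6, 6, 6, 6, 6]
a[mid]=6=6: mid=11
end: lo=5, hi=10; a = [4, 4, 4, 4, 4, 6, 6, 6, 6, 6, 6]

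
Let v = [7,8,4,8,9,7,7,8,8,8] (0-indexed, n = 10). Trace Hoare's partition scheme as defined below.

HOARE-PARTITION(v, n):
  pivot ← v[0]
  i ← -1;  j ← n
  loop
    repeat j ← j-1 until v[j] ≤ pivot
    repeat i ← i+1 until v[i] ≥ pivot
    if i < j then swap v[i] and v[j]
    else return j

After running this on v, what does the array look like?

pivot = v[0] = 7; i = -1, j = 10
j→6 (v[6]=7≤7), i→0 (v[0]=7≥7); i<j, swap → [7,8,4,8,9,7,7,8,8,8]
j→5 (v[5]=7≤7), i→1 (v[1]=8≥7); i<j, swap → [7,7,4,8,9,8,7,8,8,8]
j→2, i→3; i≥j, return j=2. v = [7,7,4,8,9,8,7,8,8,8]

[7,7,4,8,9,8,7,8,8,8]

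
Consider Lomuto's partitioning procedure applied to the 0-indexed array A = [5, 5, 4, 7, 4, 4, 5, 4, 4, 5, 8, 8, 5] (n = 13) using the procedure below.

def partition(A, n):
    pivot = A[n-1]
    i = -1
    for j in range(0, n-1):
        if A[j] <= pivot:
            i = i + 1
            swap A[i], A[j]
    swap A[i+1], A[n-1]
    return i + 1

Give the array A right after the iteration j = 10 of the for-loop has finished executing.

[5, 5, 4, 4, 4, 5, 4, 4, 5, 7, 8, 8, 5]

pivot = A[12] = 5; i = -1
j=0: A[0]=5 ≤ 5 → i=0, swap A[0],A[0] (no change) → [5, 5, 4, 7, 4, 4, 5, 4, 4, 5, 8, 8, 5]
j=1: A[1]=5 ≤ 5 → i=1, swap A[1],A[1] (no change) → [5, 5, 4, 7, 4, 4, 5, 4, 4, 5, 8, 8, 5]
j=2: A[2]=4 ≤ 5 → i=2, swap A[2],A[2] (no change) → [5, 5, 4, 7, 4, 4, 5, 4, 4, 5, 8, 8, 5]
j=3: A[3]=7 > 5 → no swap
j=4: A[4]=4 ≤ 5 → i=3, swap A[3],A[4] → [5, 5, 4, 4, 7, 4, 5, 4, 4, 5, 8, 8, 5]
j=5: A[5]=4 ≤ 5 → i=4, swap A[4],A[5] → [5, 5, 4, 4, 4, 7, 5, 4, 4, 5, 8, 8, 5]
j=6: A[6]=5 ≤ 5 → i=5, swap A[5],A[6] → [5, 5, 4, 4, 4, 5, 7, 4, 4, 5, 8, 8, 5]
j=7: A[7]=4 ≤ 5 → i=6, swap A[6],A[7] → [5, 5, 4, 4, 4, 5, 4, 7, 4, 5, 8, 8, 5]
j=8: A[8]=4 ≤ 5 → i=7, swap A[7],A[8] → [5, 5, 4, 4, 4, 5, 4, 4, 7, 5, 8, 8, 5]
j=9: A[9]=5 ≤ 5 → i=8, swap A[8],A[9] → [5, 5, 4, 4, 4, 5, 4, 4, 5, 7, 8, 8, 5]
j=10: A[10]=8 > 5 → no swap
(after j=10) A = [5, 5, 4, 4, 4, 5, 4, 4, 5, 7, 8, 8, 5]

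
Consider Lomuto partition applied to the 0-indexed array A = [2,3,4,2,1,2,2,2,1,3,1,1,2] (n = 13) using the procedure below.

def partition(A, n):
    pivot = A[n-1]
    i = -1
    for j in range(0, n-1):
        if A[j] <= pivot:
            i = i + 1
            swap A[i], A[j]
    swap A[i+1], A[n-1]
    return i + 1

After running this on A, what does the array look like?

[2,2,1,2,2,2,1,1,1,2,3,4,3]

pivot=2, i=-1
j=0: 2≤2, i=0, swap(0,0) ⇒ [2,3,4,2,1,2,2,2,1,3,1,1,2]
j=1: 3>2, skip
j=2: 4>2, skip
j=3: 2≤2, i=1, swap(1,3) ⇒ [2,2,4,3,1,2,2,2,1,3,1,1,2]
j=4: 1≤2, i=2, swap(2,4) ⇒ [2,2,1,3,4,2,2,2,1,3,1,1,2]
j=5: 2≤2, i=3, swap(3,5) ⇒ [2,2,1,2,4,3,2,2,1,3,1,1,2]
j=6: 2≤2, i=4, swap(4,6) ⇒ [2,2,1,2,2,3,4,2,1,3,1,1,2]
j=7: 2≤2, i=5, swap(5,7) ⇒ [2,2,1,2,2,2,4,3,1,3,1,1,2]
j=8: 1≤2, i=6, swap(6,8) ⇒ [2,2,1,2,2,2,1,3,4,3,1,1,2]
j=9: 3>2, skip
j=10: 1≤2, i=7, swap(7,10) ⇒ [2,2,1,2,2,2,1,1,4,3,3,1,2]
j=11: 1≤2, i=8, swap(8,11) ⇒ [2,2,1,2,2,2,1,1,1,3,3,4,2]
swap(9,12) ⇒ [2,2,1,2,2,2,1,1,1,2,3,4,3]; return 9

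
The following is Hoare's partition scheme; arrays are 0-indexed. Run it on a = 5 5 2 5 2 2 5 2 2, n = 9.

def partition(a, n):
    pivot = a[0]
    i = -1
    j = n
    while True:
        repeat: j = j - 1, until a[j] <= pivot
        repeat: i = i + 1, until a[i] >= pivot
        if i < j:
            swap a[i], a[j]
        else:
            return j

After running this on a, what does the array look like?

pivot=5
j stops at 8 (2), i stops at 0 (5); swap ⇒ 2 5 2 5 2 2 5 2 5
j stops at 7 (2), i stops at 1 (5); swap ⇒ 2 2 2 5 2 2 5 5 5
j stops at 6 (5), i stops at 3 (5); swap ⇒ 2 2 2 5 2 2 5 5 5
j stops at 5, i stops at 6; i≥j ⇒ return 5. a=2 2 2 5 2 2 5 5 5

2 2 2 5 2 2 5 5 5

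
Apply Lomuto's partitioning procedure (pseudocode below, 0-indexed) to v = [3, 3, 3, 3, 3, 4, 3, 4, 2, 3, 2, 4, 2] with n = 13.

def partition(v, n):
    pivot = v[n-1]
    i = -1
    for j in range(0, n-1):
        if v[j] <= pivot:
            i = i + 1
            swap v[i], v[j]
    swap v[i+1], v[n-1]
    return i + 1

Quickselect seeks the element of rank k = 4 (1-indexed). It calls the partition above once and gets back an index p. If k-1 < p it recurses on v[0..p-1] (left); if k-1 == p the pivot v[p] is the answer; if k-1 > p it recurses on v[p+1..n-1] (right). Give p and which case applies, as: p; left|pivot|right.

2; right

pivot = v[12] = 2; i = -1
j=0: v[0]=3 > 2 → no swap
j=1: v[1]=3 > 2 → no swap
j=2: v[2]=3 > 2 → no swap
j=3: v[3]=3 > 2 → no swap
j=4: v[4]=3 > 2 → no swap
j=5: v[5]=4 > 2 → no swap
j=6: v[6]=3 > 2 → no swap
j=7: v[7]=4 > 2 → no swap
j=8: v[8]=2 ≤ 2 → i=0, swap v[0],v[8] → [2, 3, 3, 3, 3, 4, 3, 4, 3, 3, 2, 4, 2]
j=9: v[9]=3 > 2 → no swap
j=10: v[10]=2 ≤ 2 → i=1, swap v[1],v[10] → [2, 2, 3, 3, 3, 4, 3, 4, 3, 3, 3, 4, 2]
j=11: v[11]=4 > 2 → no swap
final swap v[2],v[12] → [2, 2, 2, 3, 3, 4, 3, 4, 3, 3, 3, 4, 3]; return 2
p = 2; k-1 = 3 > 2 ⇒ right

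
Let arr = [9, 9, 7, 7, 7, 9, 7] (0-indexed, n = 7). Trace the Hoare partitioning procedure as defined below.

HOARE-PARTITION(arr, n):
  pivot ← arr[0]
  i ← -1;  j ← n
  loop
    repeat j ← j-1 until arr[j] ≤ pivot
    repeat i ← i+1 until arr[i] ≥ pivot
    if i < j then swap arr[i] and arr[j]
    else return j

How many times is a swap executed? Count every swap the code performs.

2

pivot = arr[0] = 9; i = -1, j = 7
j→6 (arr[6]=7≤9), i→0 (arr[0]=9≥9); i<j, swap → [7, 9, 7, 7, 7, 9, 9]
j→5 (arr[5]=9≤9), i→1 (arr[1]=9≥9); i<j, swap → [7, 9, 7, 7, 7, 9, 9]
j→4, i→5; i≥j, return j=4. arr = [7, 9, 7, 7, 7, 9, 9]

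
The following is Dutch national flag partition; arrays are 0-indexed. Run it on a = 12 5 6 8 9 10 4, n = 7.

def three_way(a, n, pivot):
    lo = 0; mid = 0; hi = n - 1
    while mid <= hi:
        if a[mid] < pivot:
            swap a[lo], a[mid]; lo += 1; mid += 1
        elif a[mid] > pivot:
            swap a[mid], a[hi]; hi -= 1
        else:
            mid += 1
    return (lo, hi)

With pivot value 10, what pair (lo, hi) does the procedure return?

pivot = 10; lo=0, mid=0, hi=6
a[mid]=12>10: swap a[0],a[6]; hi=5 → 4 5 6 8 9 10 12
a[mid]=4<10: swap a[0],a[0]; lo=1,mid=1 → 4 5 6 8 9 10 12
a[mid]=5<10: swap a[1],a[1]; lo=2,mid=2 → 4 5 6 8 9 10 12
a[mid]=6<10: swap a[2],a[2]; lo=3,mid=3 → 4 5 6 8 9 10 12
a[mid]=8<10: swap a[3],a[3]; lo=4,mid=4 → 4 5 6 8 9 10 12
a[mid]=9<10: swap a[4],a[4]; lo=5,mid=5 → 4 5 6 8 9 10 12
a[mid]=10=10: mid=6
end: lo=5, hi=5; a = 4 5 6 8 9 10 12

(5, 5)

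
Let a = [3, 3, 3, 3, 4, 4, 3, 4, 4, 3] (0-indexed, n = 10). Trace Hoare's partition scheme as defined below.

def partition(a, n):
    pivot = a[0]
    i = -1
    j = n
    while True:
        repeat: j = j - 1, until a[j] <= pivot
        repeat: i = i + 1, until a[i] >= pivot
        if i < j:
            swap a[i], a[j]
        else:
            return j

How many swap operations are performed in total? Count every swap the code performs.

pivot=3
j stops at 9 (3), i stops at 0 (3); swap ⇒ [3, 3, 3, 3, 4, 4, 3, 4, 4, 3]
j stops at 6 (3), i stops at 1 (3); swap ⇒ [3, 3, 3, 3, 4, 4, 3, 4, 4, 3]
j stops at 3 (3), i stops at 2 (3); swap ⇒ [3, 3, 3, 3, 4, 4, 3, 4, 4, 3]
j stops at 2, i stops at 3; i≥j ⇒ return 2. a=[3, 3, 3, 3, 4, 4, 3, 4, 4, 3]

3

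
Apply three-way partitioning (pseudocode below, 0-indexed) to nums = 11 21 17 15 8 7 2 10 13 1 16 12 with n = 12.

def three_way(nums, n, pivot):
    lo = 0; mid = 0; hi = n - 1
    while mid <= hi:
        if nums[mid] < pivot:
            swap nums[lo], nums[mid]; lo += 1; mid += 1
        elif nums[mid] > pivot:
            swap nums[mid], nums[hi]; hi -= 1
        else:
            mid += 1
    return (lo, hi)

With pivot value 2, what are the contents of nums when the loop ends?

pivot = 2; lo=0, mid=0, hi=11
nums[mid]=11>2: swap nums[0],nums[11]; hi=10 → 12 21 17 15 8 7 2 10 13 1 16 11
nums[mid]=12>2: swap nums[0],nums[10]; hi=9 → 16 21 17 15 8 7 2 10 13 1 12 11
nums[mid]=16>2: swap nums[0],nums[9]; hi=8 → 1 21 17 15 8 7 2 10 13 16 12 11
nums[mid]=1<2: swap nums[0],nums[0]; lo=1,mid=1 → 1 21 17 15 8 7 2 10 13 16 12 11
nums[mid]=21>2: swap nums[1],nums[8]; hi=7 → 1 13 17 15 8 7 2 10 21 16 12 11
nums[mid]=13>2: swap nums[1],nums[7]; hi=6 → 1 10 17 15 8 7 2 13 21 16 12 11
nums[mid]=10>2: swap nums[1],nums[6]; hi=5 → 1 2 17 15 8 7 10 13 21 16 12 11
nums[mid]=2=2: mid=2
nums[mid]=17>2: swap nums[2],nums[5]; hi=4 → 1 2 7 15 8 17 10 13 21 16 12 11
nums[mid]=7>2: swap nums[2],nums[4]; hi=3 → 1 2 8 15 7 17 10 13 21 16 12 11
nums[mid]=8>2: swap nums[2],nums[3]; hi=2 → 1 2 15 8 7 17 10 13 21 16 12 11
nums[mid]=15>2: swap nums[2],nums[2]; hi=1 → 1 2 15 8 7 17 10 13 21 16 12 11
end: lo=1, hi=1; nums = 1 2 15 8 7 17 10 13 21 16 12 11

1 2 15 8 7 17 10 13 21 16 12 11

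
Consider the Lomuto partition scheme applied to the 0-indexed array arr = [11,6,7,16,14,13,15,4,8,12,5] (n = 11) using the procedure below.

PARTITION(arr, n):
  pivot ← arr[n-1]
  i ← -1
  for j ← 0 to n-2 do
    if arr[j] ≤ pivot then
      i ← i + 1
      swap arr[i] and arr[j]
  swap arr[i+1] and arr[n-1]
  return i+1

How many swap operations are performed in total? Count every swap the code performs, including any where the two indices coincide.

2

pivot=5, i=-1
j=0: 11>5, skip
j=1: 6>5, skip
j=2: 7>5, skip
j=3: 16>5, skip
j=4: 14>5, skip
j=5: 13>5, skip
j=6: 15>5, skip
j=7: 4≤5, i=0, swap(0,7) ⇒ [4,6,7,16,14,13,15,11,8,12,5]
j=8: 8>5, skip
j=9: 12>5, skip
swap(1,10) ⇒ [4,5,7,16,14,13,15,11,8,12,6]; return 1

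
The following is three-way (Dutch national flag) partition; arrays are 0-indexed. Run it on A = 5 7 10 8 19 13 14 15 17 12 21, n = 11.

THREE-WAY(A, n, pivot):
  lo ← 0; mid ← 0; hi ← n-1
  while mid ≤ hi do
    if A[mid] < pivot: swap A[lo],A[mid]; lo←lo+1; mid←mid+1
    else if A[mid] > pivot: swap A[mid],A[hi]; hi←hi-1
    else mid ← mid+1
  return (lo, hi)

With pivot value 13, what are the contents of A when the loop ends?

lo=0 mid=0 hi=10
5<13: swap(0,0), lo=1 mid=1 ⇒ 5 7 10 8 19 13 14 15 17 12 21
7<13: swap(1,1), lo=2 mid=2 ⇒ 5 7 10 8 19 13 14 15 17 12 21
10<13: swap(2,2), lo=3 mid=3 ⇒ 5 7 10 8 19 13 14 15 17 12 21
8<13: swap(3,3), lo=4 mid=4 ⇒ 5 7 10 8 19 13 14 15 17 12 21
19>13: swap(4,10), hi=9 ⇒ 5 7 10 8 21 13 14 15 17 12 19
21>13: swap(4,9), hi=8 ⇒ 5 7 10 8 12 13 14 15 17 21 19
12<13: swap(4,4), lo=5 mid=5 ⇒ 5 7 10 8 12 13 14 15 17 21 19
13=13: mid=6
14>13: swap(6,8), hi=7 ⇒ 5 7 10 8 12 13 17 15 14 21 19
17>13: swap(6,7), hi=6 ⇒ 5 7 10 8 12 13 15 17 14 21 19
15>13: swap(6,6), hi=5 ⇒ 5 7 10 8 12 13 15 17 14 21 19
done. lo=5 hi=5; A=5 7 10 8 12 13 15 17 14 21 19

5 7 10 8 12 13 15 17 14 21 19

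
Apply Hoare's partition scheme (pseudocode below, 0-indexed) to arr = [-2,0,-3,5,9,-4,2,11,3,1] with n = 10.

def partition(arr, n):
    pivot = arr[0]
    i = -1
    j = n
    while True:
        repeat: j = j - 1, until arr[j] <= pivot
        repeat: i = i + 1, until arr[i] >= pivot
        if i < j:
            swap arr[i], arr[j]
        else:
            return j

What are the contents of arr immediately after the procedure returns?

[-4,-3,0,5,9,-2,2,11,3,1]

pivot = arr[0] = -2; i = -1, j = 10
j→5 (arr[5]=-4≤-2), i→0 (arr[0]=-2≥-2); i<j, swap → [-4,0,-3,5,9,-2,2,11,3,1]
j→2 (arr[2]=-3≤-2), i→1 (arr[1]=0≥-2); i<j, swap → [-4,-3,0,5,9,-2,2,11,3,1]
j→1, i→2; i≥j, return j=1. arr = [-4,-3,0,5,9,-2,2,11,3,1]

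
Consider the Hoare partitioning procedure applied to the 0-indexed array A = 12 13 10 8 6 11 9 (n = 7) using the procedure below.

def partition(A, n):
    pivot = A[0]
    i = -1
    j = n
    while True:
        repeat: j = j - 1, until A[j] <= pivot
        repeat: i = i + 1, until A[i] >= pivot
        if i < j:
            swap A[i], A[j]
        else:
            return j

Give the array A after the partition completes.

9 11 10 8 6 13 12

pivot=12
j stops at 6 (9), i stops at 0 (12); swap ⇒ 9 13 10 8 6 11 12
j stops at 5 (11), i stops at 1 (13); swap ⇒ 9 11 10 8 6 13 12
j stops at 4, i stops at 5; i≥j ⇒ return 4. A=9 11 10 8 6 13 12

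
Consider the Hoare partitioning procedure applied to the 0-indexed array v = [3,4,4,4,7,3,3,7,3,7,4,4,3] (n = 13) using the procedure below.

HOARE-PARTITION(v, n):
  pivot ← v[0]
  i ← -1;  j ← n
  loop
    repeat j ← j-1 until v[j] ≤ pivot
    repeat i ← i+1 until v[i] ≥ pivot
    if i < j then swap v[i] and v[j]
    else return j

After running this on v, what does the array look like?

[3,3,3,3,7,4,4,7,4,7,4,4,3]

pivot = v[0] = 3; i = -1, j = 13
j→12 (v[12]=3≤3), i→0 (v[0]=3≥3); i<j, swap → [3,4,4,4,7,3,3,7,3,7,4,4,3]
j→8 (v[8]=3≤3), i→1 (v[1]=4≥3); i<j, swap → [3,3,4,4,7,3,3,7,4,7,4,4,3]
j→6 (v[6]=3≤3), i→2 (v[2]=4≥3); i<j, swap → [3,3,3,4,7,3,4,7,4,7,4,4,3]
j→5 (v[5]=3≤3), i→3 (v[3]=4≥3); i<j, swap → [3,3,3,3,7,4,4,7,4,7,4,4,3]
j→3, i→4; i≥j, return j=3. v = [3,3,3,3,7,4,4,7,4,7,4,4,3]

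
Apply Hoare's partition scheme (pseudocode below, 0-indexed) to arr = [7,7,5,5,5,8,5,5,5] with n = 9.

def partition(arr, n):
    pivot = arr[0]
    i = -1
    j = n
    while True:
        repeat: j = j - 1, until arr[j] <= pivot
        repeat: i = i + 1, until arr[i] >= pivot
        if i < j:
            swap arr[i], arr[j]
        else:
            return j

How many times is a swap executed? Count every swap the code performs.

3

pivot=7
j stops at 8 (5), i stops at 0 (7); swap ⇒ [5,7,5,5,5,8,5,5,7]
j stops at 7 (5), i stops at 1 (7); swap ⇒ [5,5,5,5,5,8,5,7,7]
j stops at 6 (5), i stops at 5 (8); swap ⇒ [5,5,5,5,5,5,8,7,7]
j stops at 5, i stops at 6; i≥j ⇒ return 5. arr=[5,5,5,5,5,5,8,7,7]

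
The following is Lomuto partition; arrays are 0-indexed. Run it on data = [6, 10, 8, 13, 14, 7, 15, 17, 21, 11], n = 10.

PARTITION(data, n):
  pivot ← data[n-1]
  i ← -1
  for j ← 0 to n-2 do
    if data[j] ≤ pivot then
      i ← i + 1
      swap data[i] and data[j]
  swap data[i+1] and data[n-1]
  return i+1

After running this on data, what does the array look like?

pivot=11, i=-1
j=0: 6≤11, i=0, swap(0,0) ⇒ [6, 10, 8, 13, 14, 7, 15, 17, 21, 11]
j=1: 10≤11, i=1, swap(1,1) ⇒ [6, 10, 8, 13, 14, 7, 15, 17, 21, 11]
j=2: 8≤11, i=2, swap(2,2) ⇒ [6, 10, 8, 13, 14, 7, 15, 17, 21, 11]
j=3: 13>11, skip
j=4: 14>11, skip
j=5: 7≤11, i=3, swap(3,5) ⇒ [6, 10, 8, 7, 14, 13, 15, 17, 21, 11]
j=6: 15>11, skip
j=7: 17>11, skip
j=8: 21>11, skip
swap(4,9) ⇒ [6, 10, 8, 7, 11, 13, 15, 17, 21, 14]; return 4

[6, 10, 8, 7, 11, 13, 15, 17, 21, 14]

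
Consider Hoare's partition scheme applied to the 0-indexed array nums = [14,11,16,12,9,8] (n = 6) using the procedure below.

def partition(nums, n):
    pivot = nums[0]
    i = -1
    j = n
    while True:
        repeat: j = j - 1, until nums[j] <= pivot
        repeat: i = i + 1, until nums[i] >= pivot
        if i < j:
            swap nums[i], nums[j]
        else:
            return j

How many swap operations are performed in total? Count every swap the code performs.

pivot=14
j stops at 5 (8), i stops at 0 (14); swap ⇒ [8,11,16,12,9,14]
j stops at 4 (9), i stops at 2 (16); swap ⇒ [8,11,9,12,16,14]
j stops at 3, i stops at 4; i≥j ⇒ return 3. nums=[8,11,9,12,16,14]

2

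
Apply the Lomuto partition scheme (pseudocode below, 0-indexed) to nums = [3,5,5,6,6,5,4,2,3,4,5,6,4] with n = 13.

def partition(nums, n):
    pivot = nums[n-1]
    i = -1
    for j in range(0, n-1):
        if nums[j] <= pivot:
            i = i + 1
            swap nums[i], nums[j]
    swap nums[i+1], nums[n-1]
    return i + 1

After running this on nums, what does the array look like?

[3,4,2,3,4,4,5,5,6,6,5,6,5]

pivot = nums[12] = 4; i = -1
j=0: nums[0]=3 ≤ 4 → i=0, swap nums[0],nums[0] (no change) → [3,5,5,6,6,5,4,2,3,4,5,6,4]
j=1: nums[1]=5 > 4 → no swap
j=2: nums[2]=5 > 4 → no swap
j=3: nums[3]=6 > 4 → no swap
j=4: nums[4]=6 > 4 → no swap
j=5: nums[5]=5 > 4 → no swap
j=6: nums[6]=4 ≤ 4 → i=1, swap nums[1],nums[6] → [3,4,5,6,6,5,5,2,3,4,5,6,4]
j=7: nums[7]=2 ≤ 4 → i=2, swap nums[2],nums[7] → [3,4,2,6,6,5,5,5,3,4,5,6,4]
j=8: nums[8]=3 ≤ 4 → i=3, swap nums[3],nums[8] → [3,4,2,3,6,5,5,5,6,4,5,6,4]
j=9: nums[9]=4 ≤ 4 → i=4, swap nums[4],nums[9] → [3,4,2,3,4,5,5,5,6,6,5,6,4]
j=10: nums[10]=5 > 4 → no swap
j=11: nums[11]=6 > 4 → no swap
final swap nums[5],nums[12] → [3,4,2,3,4,4,5,5,6,6,5,6,5]; return 5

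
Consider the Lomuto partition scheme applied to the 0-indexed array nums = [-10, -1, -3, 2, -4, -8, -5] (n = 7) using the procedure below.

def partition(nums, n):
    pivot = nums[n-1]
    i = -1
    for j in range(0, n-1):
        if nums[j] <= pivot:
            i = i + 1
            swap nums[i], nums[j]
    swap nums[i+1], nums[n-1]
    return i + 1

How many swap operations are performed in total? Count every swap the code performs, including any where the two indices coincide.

pivot=-5, i=-1
j=0: -10≤-5, i=0, swap(0,0) ⇒ [-10, -1, -3, 2, -4, -8, -5]
j=1: -1>-5, skip
j=2: -3>-5, skip
j=3: 2>-5, skip
j=4: -4>-5, skip
j=5: -8≤-5, i=1, swap(1,5) ⇒ [-10, -8, -3, 2, -4, -1, -5]
swap(2,6) ⇒ [-10, -8, -5, 2, -4, -1, -3]; return 2

3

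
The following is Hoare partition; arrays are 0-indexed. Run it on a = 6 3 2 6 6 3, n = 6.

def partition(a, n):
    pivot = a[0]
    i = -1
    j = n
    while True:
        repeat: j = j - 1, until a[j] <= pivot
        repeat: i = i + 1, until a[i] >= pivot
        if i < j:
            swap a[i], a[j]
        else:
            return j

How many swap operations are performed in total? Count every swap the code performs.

pivot=6
j stops at 5 (3), i stops at 0 (6); swap ⇒ 3 3 2 6 6 6
j stops at 4 (6), i stops at 3 (6); swap ⇒ 3 3 2 6 6 6
j stops at 3, i stops at 4; i≥j ⇒ return 3. a=3 3 2 6 6 6

2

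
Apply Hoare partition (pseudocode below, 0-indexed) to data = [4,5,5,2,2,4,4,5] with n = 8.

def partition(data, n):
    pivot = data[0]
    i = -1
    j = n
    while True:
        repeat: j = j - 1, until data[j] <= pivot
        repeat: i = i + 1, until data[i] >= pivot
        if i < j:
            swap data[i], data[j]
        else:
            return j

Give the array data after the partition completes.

pivot = data[0] = 4; i = -1, j = 8
j→6 (data[6]=4≤4), i→0 (data[0]=4≥4); i<j, swap → [4,5,5,2,2,4,4,5]
j→5 (data[5]=4≤4), i→1 (data[1]=5≥4); i<j, swap → [4,4,5,2,2,5,4,5]
j→4 (data[4]=2≤4), i→2 (data[2]=5≥4); i<j, swap → [4,4,2,2,5,5,4,5]
j→3, i→4; i≥j, return j=3. data = [4,4,2,2,5,5,4,5]

[4,4,2,2,5,5,4,5]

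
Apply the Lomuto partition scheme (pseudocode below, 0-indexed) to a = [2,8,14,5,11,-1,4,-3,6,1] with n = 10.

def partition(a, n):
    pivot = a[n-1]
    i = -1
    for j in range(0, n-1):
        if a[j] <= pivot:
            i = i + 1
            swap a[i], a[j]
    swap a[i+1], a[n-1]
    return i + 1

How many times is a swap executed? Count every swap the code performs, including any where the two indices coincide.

3

pivot=1, i=-1
j=0: 2>1, skip
j=1: 8>1, skip
j=2: 14>1, skip
j=3: 5>1, skip
j=4: 11>1, skip
j=5: -1≤1, i=0, swap(0,5) ⇒ [-1,8,14,5,11,2,4,-3,6,1]
j=6: 4>1, skip
j=7: -3≤1, i=1, swap(1,7) ⇒ [-1,-3,14,5,11,2,4,8,6,1]
j=8: 6>1, skip
swap(2,9) ⇒ [-1,-3,1,5,11,2,4,8,6,14]; return 2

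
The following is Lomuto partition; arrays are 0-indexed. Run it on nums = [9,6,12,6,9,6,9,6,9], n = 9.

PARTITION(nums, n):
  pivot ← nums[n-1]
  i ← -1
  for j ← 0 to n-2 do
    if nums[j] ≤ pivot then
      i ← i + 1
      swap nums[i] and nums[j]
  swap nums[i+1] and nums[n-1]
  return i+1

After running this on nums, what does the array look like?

[9,6,6,9,6,9,6,9,12]

pivot = nums[8] = 9; i = -1
j=0: nums[0]=9 ≤ 9 → i=0, swap nums[0],nums[0] (no change) → [9,6,12,6,9,6,9,6,9]
j=1: nums[1]=6 ≤ 9 → i=1, swap nums[1],nums[1] (no change) → [9,6,12,6,9,6,9,6,9]
j=2: nums[2]=12 > 9 → no swap
j=3: nums[3]=6 ≤ 9 → i=2, swap nums[2],nums[3] → [9,6,6,12,9,6,9,6,9]
j=4: nums[4]=9 ≤ 9 → i=3, swap nums[3],nums[4] → [9,6,6,9,12,6,9,6,9]
j=5: nums[5]=6 ≤ 9 → i=4, swap nums[4],nums[5] → [9,6,6,9,6,12,9,6,9]
j=6: nums[6]=9 ≤ 9 → i=5, swap nums[5],nums[6] → [9,6,6,9,6,9,12,6,9]
j=7: nums[7]=6 ≤ 9 → i=6, swap nums[6],nums[7] → [9,6,6,9,6,9,6,12,9]
final swap nums[7],nums[8] → [9,6,6,9,6,9,6,9,12]; return 7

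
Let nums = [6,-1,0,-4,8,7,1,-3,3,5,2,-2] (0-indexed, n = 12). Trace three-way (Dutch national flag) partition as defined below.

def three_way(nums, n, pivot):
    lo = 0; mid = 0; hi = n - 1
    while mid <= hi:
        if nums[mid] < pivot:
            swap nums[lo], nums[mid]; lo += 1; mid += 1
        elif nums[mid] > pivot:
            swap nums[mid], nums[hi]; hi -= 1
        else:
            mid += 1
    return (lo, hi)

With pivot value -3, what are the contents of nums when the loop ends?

[-4,-3,0,8,7,1,-1,3,5,2,-2,6]

pivot = -3; lo=0, mid=0, hi=11
nums[mid]=6>-3: swap nums[0],nums[11]; hi=10 → [-2,-1,0,-4,8,7,1,-3,3,5,2,6]
nums[mid]=-2>-3: swap nums[0],nums[10]; hi=9 → [2,-1,0,-4,8,7,1,-3,3,5,-2,6]
nums[mid]=2>-3: swap nums[0],nums[9]; hi=8 → [5,-1,0,-4,8,7,1,-3,3,2,-2,6]
nums[mid]=5>-3: swap nums[0],nums[8]; hi=7 → [3,-1,0,-4,8,7,1,-3,5,2,-2,6]
nums[mid]=3>-3: swap nums[0],nums[7]; hi=6 → [-3,-1,0,-4,8,7,1,3,5,2,-2,6]
nums[mid]=-3=-3: mid=1
nums[mid]=-1>-3: swap nums[1],nums[6]; hi=5 → [-3,1,0,-4,8,7,-1,3,5,2,-2,6]
nums[mid]=1>-3: swap nums[1],nums[5]; hi=4 → [-3,7,0,-4,8,1,-1,3,5,2,-2,6]
nums[mid]=7>-3: swap nums[1],nums[4]; hi=3 → [-3,8,0,-4,7,1,-1,3,5,2,-2,6]
nums[mid]=8>-3: swap nums[1],nums[3]; hi=2 → [-3,-4,0,8,7,1,-1,3,5,2,-2,6]
nums[mid]=-4<-3: swap nums[0],nums[1]; lo=1,mid=2 → [-4,-3,0,8,7,1,-1,3,5,2,-2,6]
nums[mid]=0>-3: swap nums[2],nums[2]; hi=1 → [-4,-3,0,8,7,1,-1,3,5,2,-2,6]
end: lo=1, hi=1; nums = [-4,-3,0,8,7,1,-1,3,5,2,-2,6]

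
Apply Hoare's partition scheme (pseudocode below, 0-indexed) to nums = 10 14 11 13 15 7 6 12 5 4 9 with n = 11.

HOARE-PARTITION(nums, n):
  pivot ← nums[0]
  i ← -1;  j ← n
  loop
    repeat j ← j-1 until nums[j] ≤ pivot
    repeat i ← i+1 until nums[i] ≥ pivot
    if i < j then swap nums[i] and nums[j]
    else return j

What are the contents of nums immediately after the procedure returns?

pivot = nums[0] = 10; i = -1, j = 11
j→10 (nums[10]=9≤10), i→0 (nums[0]=10≥10); i<j, swap → 9 14 11 13 15 7 6 12 5 4 10
j→9 (nums[9]=4≤10), i→1 (nums[1]=14≥10); i<j, swap → 9 4 11 13 15 7 6 12 5 14 10
j→8 (nums[8]=5≤10), i→2 (nums[2]=11≥10); i<j, swap → 9 4 5 13 15 7 6 12 11 14 10
j→6 (nums[6]=6≤10), i→3 (nums[3]=13≥10); i<j, swap → 9 4 5 6 15 7 13 12 11 14 10
j→5 (nums[5]=7≤10), i→4 (nums[4]=15≥10); i<j, swap → 9 4 5 6 7 15 13 12 11 14 10
j→4, i→5; i≥j, return j=4. nums = 9 4 5 6 7 15 13 12 11 14 10

9 4 5 6 7 15 13 12 11 14 10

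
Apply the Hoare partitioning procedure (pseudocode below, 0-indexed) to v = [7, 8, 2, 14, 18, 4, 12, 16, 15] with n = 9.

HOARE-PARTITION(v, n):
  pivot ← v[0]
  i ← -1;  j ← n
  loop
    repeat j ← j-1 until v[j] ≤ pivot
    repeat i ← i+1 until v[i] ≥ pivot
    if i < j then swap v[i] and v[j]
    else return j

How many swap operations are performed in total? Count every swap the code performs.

pivot=7
j stops at 5 (4), i stops at 0 (7); swap ⇒ [4, 8, 2, 14, 18, 7, 12, 16, 15]
j stops at 2 (2), i stops at 1 (8); swap ⇒ [4, 2, 8, 14, 18, 7, 12, 16, 15]
j stops at 1, i stops at 2; i≥j ⇒ return 1. v=[4, 2, 8, 14, 18, 7, 12, 16, 15]

2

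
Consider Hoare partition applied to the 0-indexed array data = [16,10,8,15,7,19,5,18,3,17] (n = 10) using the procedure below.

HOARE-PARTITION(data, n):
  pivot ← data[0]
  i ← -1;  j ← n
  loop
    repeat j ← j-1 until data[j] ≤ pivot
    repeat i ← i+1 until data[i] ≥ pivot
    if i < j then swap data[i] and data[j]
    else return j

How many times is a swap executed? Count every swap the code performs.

pivot = data[0] = 16; i = -1, j = 10
j→8 (data[8]=3≤16), i→0 (data[0]=16≥16); i<j, swap → [3,10,8,15,7,19,5,18,16,17]
j→6 (data[6]=5≤16), i→5 (data[5]=19≥16); i<j, swap → [3,10,8,15,7,5,19,18,16,17]
j→5, i→6; i≥j, return j=5. data = [3,10,8,15,7,5,19,18,16,17]

2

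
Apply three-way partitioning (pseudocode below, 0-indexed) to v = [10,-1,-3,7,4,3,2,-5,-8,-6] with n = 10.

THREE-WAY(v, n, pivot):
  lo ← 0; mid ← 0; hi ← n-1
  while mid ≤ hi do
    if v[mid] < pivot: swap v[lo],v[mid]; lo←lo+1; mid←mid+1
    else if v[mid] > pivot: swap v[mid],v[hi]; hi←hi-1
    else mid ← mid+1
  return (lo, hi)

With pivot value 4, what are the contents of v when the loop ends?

lo=0 mid=0 hi=9
10>4: swap(0,9), hi=8 ⇒ [-6,-1,-3,7,4,3,2,-5,-8,10]
-6<4: swap(0,0), lo=1 mid=1 ⇒ [-6,-1,-3,7,4,3,2,-5,-8,10]
-1<4: swap(1,1), lo=2 mid=2 ⇒ [-6,-1,-3,7,4,3,2,-5,-8,10]
-3<4: swap(2,2), lo=3 mid=3 ⇒ [-6,-1,-3,7,4,3,2,-5,-8,10]
7>4: swap(3,8), hi=7 ⇒ [-6,-1,-3,-8,4,3,2,-5,7,10]
-8<4: swap(3,3), lo=4 mid=4 ⇒ [-6,-1,-3,-8,4,3,2,-5,7,10]
4=4: mid=5
3<4: swap(4,5), lo=5 mid=6 ⇒ [-6,-1,-3,-8,3,4,2,-5,7,10]
2<4: swap(5,6), lo=6 mid=7 ⇒ [-6,-1,-3,-8,3,2,4,-5,7,10]
-5<4: swap(6,7), lo=7 mid=8 ⇒ [-6,-1,-3,-8,3,2,-5,4,7,10]
done. lo=7 hi=7; v=[-6,-1,-3,-8,3,2,-5,4,7,10]

[-6,-1,-3,-8,3,2,-5,4,7,10]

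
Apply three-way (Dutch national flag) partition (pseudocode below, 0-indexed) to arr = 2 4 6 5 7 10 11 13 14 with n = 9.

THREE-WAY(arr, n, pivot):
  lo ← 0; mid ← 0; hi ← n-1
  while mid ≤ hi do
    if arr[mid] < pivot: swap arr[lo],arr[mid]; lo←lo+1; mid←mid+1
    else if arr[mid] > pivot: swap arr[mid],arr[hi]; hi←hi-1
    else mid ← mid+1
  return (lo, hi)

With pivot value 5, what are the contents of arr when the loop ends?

2 4 5 7 10 11 13 14 6

pivot = 5; lo=0, mid=0, hi=8
arr[mid]=2<5: swap arr[0],arr[0]; lo=1,mid=1 → 2 4 6 5 7 10 11 13 14
arr[mid]=4<5: swap arr[1],arr[1]; lo=2,mid=2 → 2 4 6 5 7 10 11 13 14
arr[mid]=6>5: swap arr[2],arr[8]; hi=7 → 2 4 14 5 7 10 11 13 6
arr[mid]=14>5: swap arr[2],arr[7]; hi=6 → 2 4 13 5 7 10 11 14 6
arr[mid]=13>5: swap arr[2],arr[6]; hi=5 → 2 4 11 5 7 10 13 14 6
arr[mid]=11>5: swap arr[2],arr[5]; hi=4 → 2 4 10 5 7 11 13 14 6
arr[mid]=10>5: swap arr[2],arr[4]; hi=3 → 2 4 7 5 10 11 13 14 6
arr[mid]=7>5: swap arr[2],arr[3]; hi=2 → 2 4 5 7 10 11 13 14 6
arr[mid]=5=5: mid=3
end: lo=2, hi=2; arr = 2 4 5 7 10 11 13 14 6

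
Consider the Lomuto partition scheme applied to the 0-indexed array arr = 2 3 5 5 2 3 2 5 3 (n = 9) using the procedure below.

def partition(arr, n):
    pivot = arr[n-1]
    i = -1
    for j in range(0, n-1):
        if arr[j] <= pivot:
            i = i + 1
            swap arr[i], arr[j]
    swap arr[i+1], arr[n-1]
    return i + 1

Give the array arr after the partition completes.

2 3 2 3 2 3 5 5 5

pivot = arr[8] = 3; i = -1
j=0: arr[0]=2 ≤ 3 → i=0, swap arr[0],arr[0] (no change) → 2 3 5 5 2 3 2 5 3
j=1: arr[1]=3 ≤ 3 → i=1, swap arr[1],arr[1] (no change) → 2 3 5 5 2 3 2 5 3
j=2: arr[2]=5 > 3 → no swap
j=3: arr[3]=5 > 3 → no swap
j=4: arr[4]=2 ≤ 3 → i=2, swap arr[2],arr[4] → 2 3 2 5 5 3 2 5 3
j=5: arr[5]=3 ≤ 3 → i=3, swap arr[3],arr[5] → 2 3 2 3 5 5 2 5 3
j=6: arr[6]=2 ≤ 3 → i=4, swap arr[4],arr[6] → 2 3 2 3 2 5 5 5 3
j=7: arr[7]=5 > 3 → no swap
final swap arr[5],arr[8] → 2 3 2 3 2 3 5 5 5; return 5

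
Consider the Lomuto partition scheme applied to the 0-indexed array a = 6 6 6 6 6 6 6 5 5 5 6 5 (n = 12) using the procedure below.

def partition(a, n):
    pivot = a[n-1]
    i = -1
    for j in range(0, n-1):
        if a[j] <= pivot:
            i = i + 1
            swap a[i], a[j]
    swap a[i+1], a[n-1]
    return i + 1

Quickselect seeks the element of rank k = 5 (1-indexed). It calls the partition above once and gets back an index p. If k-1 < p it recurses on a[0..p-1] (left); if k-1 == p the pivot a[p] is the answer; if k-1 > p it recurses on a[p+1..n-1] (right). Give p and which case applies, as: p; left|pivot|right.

pivot = a[11] = 5; i = -1
j=0: a[0]=6 > 5 → no swap
j=1: a[1]=6 > 5 → no swap
j=2: a[2]=6 > 5 → no swap
j=3: a[3]=6 > 5 → no swap
j=4: a[4]=6 > 5 → no swap
j=5: a[5]=6 > 5 → no swap
j=6: a[6]=6 > 5 → no swap
j=7: a[7]=5 ≤ 5 → i=0, swap a[0],a[7] → 5 6 6 6 6 6 6 6 5 5 6 5
j=8: a[8]=5 ≤ 5 → i=1, swap a[1],a[8] → 5 5 6 6 6 6 6 6 6 5 6 5
j=9: a[9]=5 ≤ 5 → i=2, swap a[2],a[9] → 5 5 5 6 6 6 6 6 6 6 6 5
j=10: a[10]=6 > 5 → no swap
final swap a[3],a[11] → 5 5 5 5 6 6 6 6 6 6 6 6; return 3
p = 3; k-1 = 4 > 3 ⇒ right

3; right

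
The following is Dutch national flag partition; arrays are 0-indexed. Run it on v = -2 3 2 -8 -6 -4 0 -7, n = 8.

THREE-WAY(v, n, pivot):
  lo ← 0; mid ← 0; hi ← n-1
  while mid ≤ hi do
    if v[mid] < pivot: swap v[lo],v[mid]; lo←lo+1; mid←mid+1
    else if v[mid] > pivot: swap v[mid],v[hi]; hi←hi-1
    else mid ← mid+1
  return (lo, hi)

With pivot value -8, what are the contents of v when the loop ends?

-8 2 3 -6 -4 0 -7 -2

pivot = -8; lo=0, mid=0, hi=7
v[mid]=-2>-8: swap v[0],v[7]; hi=6 → -7 3 2 -8 -6 -4 0 -2
v[mid]=-7>-8: swap v[0],v[6]; hi=5 → 0 3 2 -8 -6 -4 -7 -2
v[mid]=0>-8: swap v[0],v[5]; hi=4 → -4 3 2 -8 -6 0 -7 -2
v[mid]=-4>-8: swap v[0],v[4]; hi=3 → -6 3 2 -8 -4 0 -7 -2
v[mid]=-6>-8: swap v[0],v[3]; hi=2 → -8 3 2 -6 -4 0 -7 -2
v[mid]=-8=-8: mid=1
v[mid]=3>-8: swap v[1],v[2]; hi=1 → -8 2 3 -6 -4 0 -7 -2
v[mid]=2>-8: swap v[1],v[1]; hi=0 → -8 2 3 -6 -4 0 -7 -2
end: lo=0, hi=0; v = -8 2 3 -6 -4 0 -7 -2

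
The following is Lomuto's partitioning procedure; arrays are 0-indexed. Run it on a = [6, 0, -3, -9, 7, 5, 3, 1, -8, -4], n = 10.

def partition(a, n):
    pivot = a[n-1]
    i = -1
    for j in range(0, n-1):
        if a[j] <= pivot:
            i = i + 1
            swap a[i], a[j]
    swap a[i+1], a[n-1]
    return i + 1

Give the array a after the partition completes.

[-9, -8, -4, 6, 7, 5, 3, 1, 0, -3]

pivot = a[9] = -4; i = -1
j=0: a[0]=6 > -4 → no swap
j=1: a[1]=0 > -4 → no swap
j=2: a[2]=-3 > -4 → no swap
j=3: a[3]=-9 ≤ -4 → i=0, swap a[0],a[3] → [-9, 0, -3, 6, 7, 5, 3, 1, -8, -4]
j=4: a[4]=7 > -4 → no swap
j=5: a[5]=5 > -4 → no swap
j=6: a[6]=3 > -4 → no swap
j=7: a[7]=1 > -4 → no swap
j=8: a[8]=-8 ≤ -4 → i=1, swap a[1],a[8] → [-9, -8, -3, 6, 7, 5, 3, 1, 0, -4]
final swap a[2],a[9] → [-9, -8, -4, 6, 7, 5, 3, 1, 0, -3]; return 2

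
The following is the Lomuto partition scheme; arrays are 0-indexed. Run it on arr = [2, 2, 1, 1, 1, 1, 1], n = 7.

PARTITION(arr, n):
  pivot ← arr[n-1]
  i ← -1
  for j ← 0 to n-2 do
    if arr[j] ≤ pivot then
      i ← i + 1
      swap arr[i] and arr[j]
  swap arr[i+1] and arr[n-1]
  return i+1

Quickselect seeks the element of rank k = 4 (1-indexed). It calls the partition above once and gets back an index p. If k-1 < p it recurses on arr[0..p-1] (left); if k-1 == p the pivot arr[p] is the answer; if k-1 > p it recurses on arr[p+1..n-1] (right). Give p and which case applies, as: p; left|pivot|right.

4; left

pivot=1, i=-1
j=0: 2>1, skip
j=1: 2>1, skip
j=2: 1≤1, i=0, swap(0,2) ⇒ [1, 2, 2, 1, 1, 1, 1]
j=3: 1≤1, i=1, swap(1,3) ⇒ [1, 1, 2, 2, 1, 1, 1]
j=4: 1≤1, i=2, swap(2,4) ⇒ [1, 1, 1, 2, 2, 1, 1]
j=5: 1≤1, i=3, swap(3,5) ⇒ [1, 1, 1, 1, 2, 2, 1]
swap(4,6) ⇒ [1, 1, 1, 1, 1, 2, 2]; return 4
p = 4; k-1 = 3 < 4 ⇒ left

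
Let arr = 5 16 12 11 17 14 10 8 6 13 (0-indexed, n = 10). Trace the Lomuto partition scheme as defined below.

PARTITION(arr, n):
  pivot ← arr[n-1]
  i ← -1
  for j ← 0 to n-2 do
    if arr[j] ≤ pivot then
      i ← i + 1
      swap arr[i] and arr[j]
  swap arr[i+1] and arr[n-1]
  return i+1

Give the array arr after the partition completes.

5 12 11 10 8 6 13 17 14 16

pivot = arr[9] = 13; i = -1
j=0: arr[0]=5 ≤ 13 → i=0, swap arr[0],arr[0] (no change) → 5 16 12 11 17 14 10 8 6 13
j=1: arr[1]=16 > 13 → no swap
j=2: arr[2]=12 ≤ 13 → i=1, swap arr[1],arr[2] → 5 12 16 11 17 14 10 8 6 13
j=3: arr[3]=11 ≤ 13 → i=2, swap arr[2],arr[3] → 5 12 11 16 17 14 10 8 6 13
j=4: arr[4]=17 > 13 → no swap
j=5: arr[5]=14 > 13 → no swap
j=6: arr[6]=10 ≤ 13 → i=3, swap arr[3],arr[6] → 5 12 11 10 17 14 16 8 6 13
j=7: arr[7]=8 ≤ 13 → i=4, swap arr[4],arr[7] → 5 12 11 10 8 14 16 17 6 13
j=8: arr[8]=6 ≤ 13 → i=5, swap arr[5],arr[8] → 5 12 11 10 8 6 16 17 14 13
final swap arr[6],arr[9] → 5 12 11 10 8 6 13 17 14 16; return 6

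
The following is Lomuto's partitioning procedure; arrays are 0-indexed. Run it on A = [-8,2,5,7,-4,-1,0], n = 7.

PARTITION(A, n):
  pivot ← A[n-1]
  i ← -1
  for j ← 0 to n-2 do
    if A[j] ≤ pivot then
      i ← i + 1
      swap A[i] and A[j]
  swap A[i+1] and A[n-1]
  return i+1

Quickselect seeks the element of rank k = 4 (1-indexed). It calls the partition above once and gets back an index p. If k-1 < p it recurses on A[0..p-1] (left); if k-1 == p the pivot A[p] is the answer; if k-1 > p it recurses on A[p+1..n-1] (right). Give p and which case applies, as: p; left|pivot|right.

3; pivot

pivot = A[6] = 0; i = -1
j=0: A[0]=-8 ≤ 0 → i=0, swap A[0],A[0] (no change) → [-8,2,5,7,-4,-1,0]
j=1: A[1]=2 > 0 → no swap
j=2: A[2]=5 > 0 → no swap
j=3: A[3]=7 > 0 → no swap
j=4: A[4]=-4 ≤ 0 → i=1, swap A[1],A[4] → [-8,-4,5,7,2,-1,0]
j=5: A[5]=-1 ≤ 0 → i=2, swap A[2],A[5] → [-8,-4,-1,7,2,5,0]
final swap A[3],A[6] → [-8,-4,-1,0,2,5,7]; return 3
p = 3; k-1 = 3 == 3 ⇒ pivot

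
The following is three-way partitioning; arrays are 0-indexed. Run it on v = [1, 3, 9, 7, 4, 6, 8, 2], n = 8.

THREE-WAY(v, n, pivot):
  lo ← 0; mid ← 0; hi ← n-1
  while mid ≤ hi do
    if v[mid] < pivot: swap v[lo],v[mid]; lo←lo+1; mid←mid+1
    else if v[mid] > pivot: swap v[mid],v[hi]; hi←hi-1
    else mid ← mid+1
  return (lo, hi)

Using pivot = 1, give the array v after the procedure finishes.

lo=0 mid=0 hi=7
1=1: mid=1
3>1: swap(1,7), hi=6 ⇒ [1, 2, 9, 7, 4, 6, 8, 3]
2>1: swap(1,6), hi=5 ⇒ [1, 8, 9, 7, 4, 6, 2, 3]
8>1: swap(1,5), hi=4 ⇒ [1, 6, 9, 7, 4, 8, 2, 3]
6>1: swap(1,4), hi=3 ⇒ [1, 4, 9, 7, 6, 8, 2, 3]
4>1: swap(1,3), hi=2 ⇒ [1, 7, 9, 4, 6, 8, 2, 3]
7>1: swap(1,2), hi=1 ⇒ [1, 9, 7, 4, 6, 8, 2, 3]
9>1: swap(1,1), hi=0 ⇒ [1, 9, 7, 4, 6, 8, 2, 3]
done. lo=0 hi=0; v=[1, 9, 7, 4, 6, 8, 2, 3]

[1, 9, 7, 4, 6, 8, 2, 3]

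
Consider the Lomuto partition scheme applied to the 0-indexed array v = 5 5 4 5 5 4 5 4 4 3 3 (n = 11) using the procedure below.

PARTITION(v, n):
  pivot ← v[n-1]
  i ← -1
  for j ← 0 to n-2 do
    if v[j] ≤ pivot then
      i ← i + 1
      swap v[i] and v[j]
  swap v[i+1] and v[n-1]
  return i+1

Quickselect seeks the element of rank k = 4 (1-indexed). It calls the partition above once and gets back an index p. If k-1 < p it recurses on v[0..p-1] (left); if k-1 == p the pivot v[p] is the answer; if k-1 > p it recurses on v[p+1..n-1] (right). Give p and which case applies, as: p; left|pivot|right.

pivot=3, i=-1
j=0: 5>3, skip
j=1: 5>3, skip
j=2: 4>3, skip
j=3: 5>3, skip
j=4: 5>3, skip
j=5: 4>3, skip
j=6: 5>3, skip
j=7: 4>3, skip
j=8: 4>3, skip
j=9: 3≤3, i=0, swap(0,9) ⇒ 3 5 4 5 5 4 5 4 4 5 3
swap(1,10) ⇒ 3 3 4 5 5 4 5 4 4 5 5; return 1
p = 1; k-1 = 3 > 1 ⇒ right

1; right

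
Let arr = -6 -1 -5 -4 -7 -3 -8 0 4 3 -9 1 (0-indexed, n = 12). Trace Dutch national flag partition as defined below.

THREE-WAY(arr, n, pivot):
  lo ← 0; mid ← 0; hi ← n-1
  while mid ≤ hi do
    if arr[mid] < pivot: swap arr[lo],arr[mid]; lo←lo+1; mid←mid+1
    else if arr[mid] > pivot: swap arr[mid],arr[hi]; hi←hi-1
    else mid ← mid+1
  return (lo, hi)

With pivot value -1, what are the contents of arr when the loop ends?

-6 -5 -4 -7 -3 -8 -9 -1 3 4 1 0

lo=0 mid=0 hi=11
-6<-1: swap(0,0), lo=1 mid=1 ⇒ -6 -1 -5 -4 -7 -3 -8 0 4 3 -9 1
-1=-1: mid=2
-5<-1: swap(1,2), lo=2 mid=3 ⇒ -6 -5 -1 -4 -7 -3 -8 0 4 3 -9 1
-4<-1: swap(2,3), lo=3 mid=4 ⇒ -6 -5 -4 -1 -7 -3 -8 0 4 3 -9 1
-7<-1: swap(3,4), lo=4 mid=5 ⇒ -6 -5 -4 -7 -1 -3 -8 0 4 3 -9 1
-3<-1: swap(4,5), lo=5 mid=6 ⇒ -6 -5 -4 -7 -3 -1 -8 0 4 3 -9 1
-8<-1: swap(5,6), lo=6 mid=7 ⇒ -6 -5 -4 -7 -3 -8 -1 0 4 3 -9 1
0>-1: swap(7,11), hi=10 ⇒ -6 -5 -4 -7 -3 -8 -1 1 4 3 -9 0
1>-1: swap(7,10), hi=9 ⇒ -6 -5 -4 -7 -3 -8 -1 -9 4 3 1 0
-9<-1: swap(6,7), lo=7 mid=8 ⇒ -6 -5 -4 -7 -3 -8 -9 -1 4 3 1 0
4>-1: swap(8,9), hi=8 ⇒ -6 -5 -4 -7 -3 -8 -9 -1 3 4 1 0
3>-1: swap(8,8), hi=7 ⇒ -6 -5 -4 -7 -3 -8 -9 -1 3 4 1 0
done. lo=7 hi=7; arr=-6 -5 -4 -7 -3 -8 -9 -1 3 4 1 0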